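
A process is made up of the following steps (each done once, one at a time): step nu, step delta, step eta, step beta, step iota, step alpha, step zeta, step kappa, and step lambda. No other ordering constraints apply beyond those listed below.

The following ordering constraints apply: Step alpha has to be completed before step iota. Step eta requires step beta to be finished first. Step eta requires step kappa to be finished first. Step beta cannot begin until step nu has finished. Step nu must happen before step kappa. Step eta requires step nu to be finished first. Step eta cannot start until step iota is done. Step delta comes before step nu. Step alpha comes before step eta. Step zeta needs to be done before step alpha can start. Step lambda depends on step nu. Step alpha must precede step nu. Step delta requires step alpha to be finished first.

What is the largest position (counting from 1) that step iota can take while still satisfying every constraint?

8

Following the constraints forward from step iota, its only required successor is step eta.
So at least 1 step follows step iota, putting step iota no later than position 8. That position is achievable by scheduling everything else first.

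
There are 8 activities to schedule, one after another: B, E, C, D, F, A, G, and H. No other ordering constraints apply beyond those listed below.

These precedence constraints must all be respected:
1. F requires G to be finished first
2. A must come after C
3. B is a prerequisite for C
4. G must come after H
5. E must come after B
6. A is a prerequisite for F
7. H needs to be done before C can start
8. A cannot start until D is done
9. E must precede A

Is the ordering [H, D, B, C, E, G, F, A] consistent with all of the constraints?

In the proposed order, F appears before A.
But one of the constraints requires A before F, so this ordering violates it.

No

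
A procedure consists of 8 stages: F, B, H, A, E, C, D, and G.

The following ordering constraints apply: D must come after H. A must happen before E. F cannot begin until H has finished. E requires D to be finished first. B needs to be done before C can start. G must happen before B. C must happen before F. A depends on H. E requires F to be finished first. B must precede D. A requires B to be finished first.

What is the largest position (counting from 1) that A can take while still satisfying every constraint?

7

The only stage forced after A (directly or by a chain) is E.
So at least 1 stage follows A, putting A no later than position 7. That position is achievable by scheduling everything else first.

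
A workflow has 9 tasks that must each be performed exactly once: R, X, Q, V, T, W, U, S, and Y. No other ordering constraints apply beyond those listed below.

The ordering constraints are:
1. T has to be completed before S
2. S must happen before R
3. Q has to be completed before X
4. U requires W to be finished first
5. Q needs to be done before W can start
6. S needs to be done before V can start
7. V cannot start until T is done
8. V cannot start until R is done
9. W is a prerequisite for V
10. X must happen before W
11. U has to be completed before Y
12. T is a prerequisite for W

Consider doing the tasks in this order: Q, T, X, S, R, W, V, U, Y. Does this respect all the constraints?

Yes

Checking each listed constraint against this order: for instance, Q is in position 1 and W in position 6, so that constraint holds — and the remaining constraints check out the same way.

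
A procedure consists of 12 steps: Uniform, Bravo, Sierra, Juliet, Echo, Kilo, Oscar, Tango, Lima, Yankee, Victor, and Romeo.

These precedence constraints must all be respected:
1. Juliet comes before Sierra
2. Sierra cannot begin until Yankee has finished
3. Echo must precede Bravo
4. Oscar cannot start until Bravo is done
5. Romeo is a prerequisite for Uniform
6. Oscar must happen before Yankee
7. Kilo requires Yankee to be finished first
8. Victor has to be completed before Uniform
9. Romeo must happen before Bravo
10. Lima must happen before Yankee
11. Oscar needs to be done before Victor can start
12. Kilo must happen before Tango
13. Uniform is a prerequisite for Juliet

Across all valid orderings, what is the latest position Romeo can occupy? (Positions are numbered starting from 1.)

3

Following every chain forward from Romeo, the steps that must come later are Uniform, Bravo, Sierra, Juliet, Kilo, Oscar, Tango, Yankee, Victor — 9 of them.
So at least 9 steps follow Romeo, putting Romeo no later than position 3. That position is achievable by scheduling everything else first.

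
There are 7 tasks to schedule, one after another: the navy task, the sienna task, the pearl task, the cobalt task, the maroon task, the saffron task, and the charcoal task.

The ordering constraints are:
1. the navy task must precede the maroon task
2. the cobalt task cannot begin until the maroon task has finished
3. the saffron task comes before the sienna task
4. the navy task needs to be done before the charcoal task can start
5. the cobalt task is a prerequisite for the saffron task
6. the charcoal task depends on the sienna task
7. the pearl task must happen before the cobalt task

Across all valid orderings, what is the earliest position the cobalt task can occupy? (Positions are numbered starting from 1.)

4

Working backwards through the constraints from the cobalt task, its full set of required predecessors is the navy task, the pearl task, the maroon task — 3 of them.
So at minimum 3 tasks come before the cobalt task, putting the cobalt task no earlier than position 4. That position is achievable by scheduling exactly those predecessors first.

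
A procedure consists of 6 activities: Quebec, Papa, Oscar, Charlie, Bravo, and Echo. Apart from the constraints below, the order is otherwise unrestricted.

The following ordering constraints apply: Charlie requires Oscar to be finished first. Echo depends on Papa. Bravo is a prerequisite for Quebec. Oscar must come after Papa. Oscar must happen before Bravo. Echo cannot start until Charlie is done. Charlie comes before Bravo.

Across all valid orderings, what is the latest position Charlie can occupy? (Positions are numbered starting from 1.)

3

Following every chain forward from Charlie, the activities that must come later are Quebec, Bravo, Echo — 3 of them.
So at least 3 activities follow Charlie, putting Charlie no later than position 3. That position is achievable by scheduling everything else first.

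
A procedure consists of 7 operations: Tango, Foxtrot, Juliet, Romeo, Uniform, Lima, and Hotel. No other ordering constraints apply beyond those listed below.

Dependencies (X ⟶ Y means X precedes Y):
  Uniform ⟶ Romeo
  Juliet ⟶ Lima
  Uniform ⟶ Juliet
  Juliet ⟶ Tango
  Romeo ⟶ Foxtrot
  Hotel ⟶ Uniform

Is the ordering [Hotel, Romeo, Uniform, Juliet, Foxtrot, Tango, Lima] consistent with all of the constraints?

In the proposed order, Romeo appears before Uniform.
Since Uniform is required before Romeo, the ordering is invalid.

No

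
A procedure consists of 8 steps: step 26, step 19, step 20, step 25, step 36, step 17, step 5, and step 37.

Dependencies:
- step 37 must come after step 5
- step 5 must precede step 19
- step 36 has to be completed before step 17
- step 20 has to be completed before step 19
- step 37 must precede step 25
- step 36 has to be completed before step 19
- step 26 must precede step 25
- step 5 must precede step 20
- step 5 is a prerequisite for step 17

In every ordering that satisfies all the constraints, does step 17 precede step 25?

No

Nothing in the constraints links step 17 and step 25; they are unordered relative to each other.
There exist valid orderings with step 25 before step 17, so step 17 is not required to come first.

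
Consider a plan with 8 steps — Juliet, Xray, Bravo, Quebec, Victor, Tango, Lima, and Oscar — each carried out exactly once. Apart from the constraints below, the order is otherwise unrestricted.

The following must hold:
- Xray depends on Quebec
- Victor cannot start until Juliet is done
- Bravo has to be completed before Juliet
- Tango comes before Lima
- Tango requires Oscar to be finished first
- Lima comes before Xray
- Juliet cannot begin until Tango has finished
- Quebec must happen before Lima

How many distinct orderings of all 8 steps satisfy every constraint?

96

3 steps have no prerequisites (Bravo, Quebec, Oscar), so any of them could come first.
Enumerating by repeatedly choosing an available step (one whose prerequisites are all placed) gives 96 distinct complete orderings.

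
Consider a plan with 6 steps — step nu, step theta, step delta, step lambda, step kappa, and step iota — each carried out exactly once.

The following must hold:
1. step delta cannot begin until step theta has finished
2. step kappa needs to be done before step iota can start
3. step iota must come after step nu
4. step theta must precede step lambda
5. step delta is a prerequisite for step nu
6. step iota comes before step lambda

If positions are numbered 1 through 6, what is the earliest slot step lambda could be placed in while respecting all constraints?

6

Every step that must precede step lambda has to come before it. Tracing all chains that end at step lambda, those steps are: step nu, step theta, step delta, step kappa, step iota — 5 in total.
So at minimum 5 steps come before step lambda, putting step lambda no earlier than position 6. That position is achievable by scheduling exactly those predecessors first.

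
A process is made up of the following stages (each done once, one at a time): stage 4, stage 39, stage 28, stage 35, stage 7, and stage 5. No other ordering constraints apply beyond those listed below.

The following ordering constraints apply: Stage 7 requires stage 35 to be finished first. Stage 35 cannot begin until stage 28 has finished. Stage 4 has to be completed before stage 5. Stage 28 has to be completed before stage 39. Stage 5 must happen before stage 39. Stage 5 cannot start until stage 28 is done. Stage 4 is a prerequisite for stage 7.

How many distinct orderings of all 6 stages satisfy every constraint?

15

2 stages have no prerequisites (stage 4, stage 28), so any of them could come first.
Systematically extending each partial ordering one stage at a time and counting, there are 15 complete orderings.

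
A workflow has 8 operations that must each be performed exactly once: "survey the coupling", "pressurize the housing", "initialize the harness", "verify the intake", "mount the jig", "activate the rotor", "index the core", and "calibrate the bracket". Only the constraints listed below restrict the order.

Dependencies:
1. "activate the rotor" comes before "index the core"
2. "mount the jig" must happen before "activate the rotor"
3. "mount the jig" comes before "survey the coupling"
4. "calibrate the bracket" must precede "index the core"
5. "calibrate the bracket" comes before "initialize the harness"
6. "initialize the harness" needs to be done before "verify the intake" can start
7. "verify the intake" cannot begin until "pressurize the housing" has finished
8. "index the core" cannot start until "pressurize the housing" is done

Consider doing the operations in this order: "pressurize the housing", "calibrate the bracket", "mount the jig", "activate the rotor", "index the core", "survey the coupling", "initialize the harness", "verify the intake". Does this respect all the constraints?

Every stated constraint is respected: "pressurize the housing" sits at position 1, ahead of "verify the intake" at position 8, and each of the other listed pairs likewise has the predecessor earlier in the sequence.

Yes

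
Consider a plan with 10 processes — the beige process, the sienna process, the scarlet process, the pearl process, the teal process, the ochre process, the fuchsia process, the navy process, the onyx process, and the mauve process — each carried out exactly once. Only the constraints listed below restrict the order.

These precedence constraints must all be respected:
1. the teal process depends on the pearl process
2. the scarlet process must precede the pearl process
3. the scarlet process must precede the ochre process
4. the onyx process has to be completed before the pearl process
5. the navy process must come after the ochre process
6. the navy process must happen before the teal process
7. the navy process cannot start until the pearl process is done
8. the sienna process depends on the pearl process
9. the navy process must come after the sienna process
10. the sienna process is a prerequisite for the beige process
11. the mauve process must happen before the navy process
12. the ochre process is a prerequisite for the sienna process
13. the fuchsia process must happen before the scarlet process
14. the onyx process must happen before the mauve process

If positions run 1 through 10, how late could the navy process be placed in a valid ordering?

9

The only process forced after the navy process (directly or by a chain) is the teal process.
With 1 mandatory successor out of 10 processes total, the latest slot for the navy process is 10−1 = 9, and it's reachable by doing all non-successors before the navy process.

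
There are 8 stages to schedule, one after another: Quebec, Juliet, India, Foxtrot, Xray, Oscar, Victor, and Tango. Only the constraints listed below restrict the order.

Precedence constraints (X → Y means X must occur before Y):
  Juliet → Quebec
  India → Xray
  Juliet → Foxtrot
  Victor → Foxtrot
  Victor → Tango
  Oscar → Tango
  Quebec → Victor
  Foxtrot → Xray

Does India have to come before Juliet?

No

India and Juliet are not related by any chain of constraints.
A valid ordering placing Juliet before India exists, so the answer is no.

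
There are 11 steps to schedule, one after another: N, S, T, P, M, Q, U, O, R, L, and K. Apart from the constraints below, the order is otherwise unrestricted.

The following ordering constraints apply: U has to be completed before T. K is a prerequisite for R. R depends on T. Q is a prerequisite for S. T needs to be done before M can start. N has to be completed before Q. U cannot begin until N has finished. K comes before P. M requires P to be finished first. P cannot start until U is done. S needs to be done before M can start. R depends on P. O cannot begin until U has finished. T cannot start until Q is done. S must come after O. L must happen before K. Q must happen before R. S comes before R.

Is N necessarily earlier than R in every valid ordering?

Yes

Chaining the stated constraints: N → Q → R.
Hence N necessarily comes before R.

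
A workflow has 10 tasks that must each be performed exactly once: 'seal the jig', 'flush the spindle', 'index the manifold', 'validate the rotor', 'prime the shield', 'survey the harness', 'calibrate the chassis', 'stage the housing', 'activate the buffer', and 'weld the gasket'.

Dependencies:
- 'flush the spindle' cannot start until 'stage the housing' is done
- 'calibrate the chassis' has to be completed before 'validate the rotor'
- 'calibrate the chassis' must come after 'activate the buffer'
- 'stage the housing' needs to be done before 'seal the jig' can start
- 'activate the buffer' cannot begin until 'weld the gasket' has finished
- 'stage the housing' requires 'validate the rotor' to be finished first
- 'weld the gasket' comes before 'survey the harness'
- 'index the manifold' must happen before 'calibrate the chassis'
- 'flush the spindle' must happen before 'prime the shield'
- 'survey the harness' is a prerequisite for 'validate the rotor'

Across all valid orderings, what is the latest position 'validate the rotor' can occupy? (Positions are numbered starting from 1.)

The tasks that are forced after 'validate the rotor', directly or by a chain of constraints, are 'seal the jig', 'flush the spindle', 'prime the shield', 'stage the housing'. That's 4 tasks.
With 4 mandatory successors out of 10 tasks total, the latest slot for 'validate the rotor' is 10−4 = 6, and it's reachable by doing all non-successors before 'validate the rotor'.

6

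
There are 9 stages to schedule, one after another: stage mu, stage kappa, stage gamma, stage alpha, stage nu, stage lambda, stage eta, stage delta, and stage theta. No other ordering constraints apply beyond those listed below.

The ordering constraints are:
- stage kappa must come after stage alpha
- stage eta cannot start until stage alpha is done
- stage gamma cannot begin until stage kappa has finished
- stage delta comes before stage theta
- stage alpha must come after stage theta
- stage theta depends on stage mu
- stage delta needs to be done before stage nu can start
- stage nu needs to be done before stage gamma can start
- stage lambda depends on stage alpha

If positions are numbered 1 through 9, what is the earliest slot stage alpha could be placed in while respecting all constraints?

4

The stages that are forced before stage alpha, directly or transitively, are stage mu, stage delta, stage theta. That's 3 stages.
With 3 mandatory predecessors, the earliest stage alpha can sit is position 3+1 = 4, and placing just those 3 first achieves it.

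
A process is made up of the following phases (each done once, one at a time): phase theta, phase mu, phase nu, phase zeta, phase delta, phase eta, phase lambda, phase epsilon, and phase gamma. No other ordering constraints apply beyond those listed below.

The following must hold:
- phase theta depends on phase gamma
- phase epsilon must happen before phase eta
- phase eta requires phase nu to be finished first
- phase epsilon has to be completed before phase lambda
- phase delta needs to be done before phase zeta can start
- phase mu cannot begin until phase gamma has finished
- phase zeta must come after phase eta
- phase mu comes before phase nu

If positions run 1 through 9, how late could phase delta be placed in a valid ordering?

8

Following the constraints forward from phase delta, its only required successor is phase zeta.
So at least 1 phase follows phase delta, putting phase delta no later than position 8. That position is achievable by scheduling everything else first.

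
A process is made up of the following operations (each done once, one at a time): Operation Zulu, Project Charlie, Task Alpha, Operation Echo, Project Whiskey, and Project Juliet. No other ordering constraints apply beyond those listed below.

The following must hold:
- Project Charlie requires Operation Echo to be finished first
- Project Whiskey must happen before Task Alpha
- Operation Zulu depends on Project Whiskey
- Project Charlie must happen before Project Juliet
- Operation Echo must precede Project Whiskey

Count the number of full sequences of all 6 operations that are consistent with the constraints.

Operation Echo is the only operation with nothing required before it, so every ordering starts there.
Counting all ways to extend the partial order to a total order gives 20.

20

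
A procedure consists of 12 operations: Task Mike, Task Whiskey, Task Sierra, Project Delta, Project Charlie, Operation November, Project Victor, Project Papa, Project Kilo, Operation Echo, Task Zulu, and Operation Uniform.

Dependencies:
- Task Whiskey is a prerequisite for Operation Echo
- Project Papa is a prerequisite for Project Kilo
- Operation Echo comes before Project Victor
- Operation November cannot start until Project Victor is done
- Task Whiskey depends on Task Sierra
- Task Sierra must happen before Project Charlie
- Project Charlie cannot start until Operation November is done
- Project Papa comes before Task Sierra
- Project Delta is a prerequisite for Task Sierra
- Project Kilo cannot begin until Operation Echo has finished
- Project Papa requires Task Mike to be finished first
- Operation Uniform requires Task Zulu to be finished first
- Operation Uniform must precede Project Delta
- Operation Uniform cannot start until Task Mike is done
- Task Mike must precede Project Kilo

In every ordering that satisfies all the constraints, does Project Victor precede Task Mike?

No

There is a chain Task Mike → Project Papa → Task Sierra → Task Whiskey → Operation Echo → Project Victor, which puts Task Mike before Project Victor.
So Project Victor never precedes Task Mike.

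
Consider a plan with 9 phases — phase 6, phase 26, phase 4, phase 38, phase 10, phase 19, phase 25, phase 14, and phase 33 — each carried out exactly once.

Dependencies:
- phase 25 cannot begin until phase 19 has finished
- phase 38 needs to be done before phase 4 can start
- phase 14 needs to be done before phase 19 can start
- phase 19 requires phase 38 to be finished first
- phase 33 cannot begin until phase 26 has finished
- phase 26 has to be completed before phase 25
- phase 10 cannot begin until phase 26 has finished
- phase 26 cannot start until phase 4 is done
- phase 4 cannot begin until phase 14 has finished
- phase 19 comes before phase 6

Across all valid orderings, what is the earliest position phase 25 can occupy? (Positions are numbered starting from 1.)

The phases that are forced before phase 25, directly or transitively, are phase 26, phase 4, phase 38, phase 19, phase 14. That's 5 phases.
With 5 mandatory predecessors, the earliest phase 25 can sit is position 5+1 = 6, and placing just those 5 first achieves it.

6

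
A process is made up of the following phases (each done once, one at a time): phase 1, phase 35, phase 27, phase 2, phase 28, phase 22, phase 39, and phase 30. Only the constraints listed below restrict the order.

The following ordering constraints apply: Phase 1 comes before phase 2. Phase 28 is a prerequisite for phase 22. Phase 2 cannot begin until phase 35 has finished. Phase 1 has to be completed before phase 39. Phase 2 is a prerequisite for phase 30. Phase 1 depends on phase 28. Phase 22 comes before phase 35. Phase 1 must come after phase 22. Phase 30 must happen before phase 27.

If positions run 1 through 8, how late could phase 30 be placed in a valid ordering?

7

Following the constraints forward from phase 30, its only required successor is phase 27.
So at least 1 phase follows phase 30, putting phase 30 no later than position 7. That position is achievable by scheduling everything else first.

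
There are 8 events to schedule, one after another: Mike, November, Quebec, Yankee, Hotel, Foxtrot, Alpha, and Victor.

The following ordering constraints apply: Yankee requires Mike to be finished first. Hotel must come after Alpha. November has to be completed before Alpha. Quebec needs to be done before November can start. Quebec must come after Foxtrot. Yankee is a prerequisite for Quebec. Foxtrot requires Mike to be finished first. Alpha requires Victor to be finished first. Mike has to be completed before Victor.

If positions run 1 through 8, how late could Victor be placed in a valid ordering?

6

Following every chain forward from Victor, the events that must come later are Hotel, Alpha — 2 of them.
With 2 mandatory successors out of 8 events total, the latest slot for Victor is 8−2 = 6, and it's reachable by doing all non-successors before Victor.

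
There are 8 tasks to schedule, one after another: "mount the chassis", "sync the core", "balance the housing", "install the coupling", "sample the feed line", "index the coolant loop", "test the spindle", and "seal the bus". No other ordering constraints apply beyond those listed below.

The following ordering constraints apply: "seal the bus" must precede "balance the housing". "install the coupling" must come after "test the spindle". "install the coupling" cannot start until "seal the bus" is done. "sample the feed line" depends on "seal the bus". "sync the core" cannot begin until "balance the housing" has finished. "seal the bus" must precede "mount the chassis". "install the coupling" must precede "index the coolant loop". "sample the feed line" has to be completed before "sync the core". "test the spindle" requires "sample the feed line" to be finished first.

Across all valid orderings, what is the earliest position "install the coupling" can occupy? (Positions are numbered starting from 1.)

4

Working backwards through the constraints from "install the coupling", its full set of required predecessors is "sample the feed line", "test the spindle", "seal the bus" — 3 of them.
So at minimum 3 tasks come before "install the coupling", putting "install the coupling" no earlier than position 4. That position is achievable by scheduling exactly those predecessors first.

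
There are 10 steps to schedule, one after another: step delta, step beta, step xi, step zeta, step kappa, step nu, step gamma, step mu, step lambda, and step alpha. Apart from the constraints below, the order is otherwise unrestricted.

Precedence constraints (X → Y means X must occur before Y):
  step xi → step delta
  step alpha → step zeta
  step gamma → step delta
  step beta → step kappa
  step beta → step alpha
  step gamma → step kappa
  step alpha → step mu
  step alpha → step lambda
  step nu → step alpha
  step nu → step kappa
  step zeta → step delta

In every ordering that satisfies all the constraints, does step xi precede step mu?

No

Nothing in the constraints links step xi and step mu; they are unordered relative to each other.
A valid ordering placing step mu before step xi exists, so the answer is no.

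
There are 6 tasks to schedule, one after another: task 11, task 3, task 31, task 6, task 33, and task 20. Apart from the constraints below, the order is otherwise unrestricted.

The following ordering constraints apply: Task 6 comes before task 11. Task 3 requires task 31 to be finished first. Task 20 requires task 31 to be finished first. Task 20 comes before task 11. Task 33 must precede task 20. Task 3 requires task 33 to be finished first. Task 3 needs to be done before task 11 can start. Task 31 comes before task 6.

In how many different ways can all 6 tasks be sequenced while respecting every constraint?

The tasks with no prerequisites are task 31, task 33; any of them can be placed first.
Systematically extending each partial ordering one task at a time and counting, there are 14 complete orderings.

14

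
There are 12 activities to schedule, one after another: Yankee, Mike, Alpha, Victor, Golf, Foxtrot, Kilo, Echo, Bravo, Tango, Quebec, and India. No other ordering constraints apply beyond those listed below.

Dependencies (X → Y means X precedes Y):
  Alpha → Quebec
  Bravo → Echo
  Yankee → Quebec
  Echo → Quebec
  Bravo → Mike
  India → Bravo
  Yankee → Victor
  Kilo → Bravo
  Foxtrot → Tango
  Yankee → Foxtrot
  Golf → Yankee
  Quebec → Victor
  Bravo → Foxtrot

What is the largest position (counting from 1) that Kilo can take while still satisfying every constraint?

The activities that are forced after Kilo, directly or by a chain of constraints, are Mike, Victor, Foxtrot, Echo, Bravo, Tango, Quebec. That's 7 activities.
With 7 mandatory successors out of 12 activities total, the latest slot for Kilo is 12−7 = 5, and it's reachable by doing all non-successors before Kilo.

5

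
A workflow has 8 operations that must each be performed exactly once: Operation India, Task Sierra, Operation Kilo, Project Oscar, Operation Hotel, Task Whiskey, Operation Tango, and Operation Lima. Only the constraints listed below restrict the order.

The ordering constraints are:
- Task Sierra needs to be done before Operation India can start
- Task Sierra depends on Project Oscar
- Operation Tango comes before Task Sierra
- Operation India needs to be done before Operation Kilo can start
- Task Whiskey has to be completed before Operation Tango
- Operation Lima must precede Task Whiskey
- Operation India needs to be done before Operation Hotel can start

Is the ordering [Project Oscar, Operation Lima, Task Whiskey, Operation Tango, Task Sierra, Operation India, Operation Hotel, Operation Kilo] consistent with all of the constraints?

Yes

Checking each listed constraint against this order: for instance, Project Oscar is in position 1 and Task Sierra in position 5, so that constraint holds — and the remaining constraints check out the same way.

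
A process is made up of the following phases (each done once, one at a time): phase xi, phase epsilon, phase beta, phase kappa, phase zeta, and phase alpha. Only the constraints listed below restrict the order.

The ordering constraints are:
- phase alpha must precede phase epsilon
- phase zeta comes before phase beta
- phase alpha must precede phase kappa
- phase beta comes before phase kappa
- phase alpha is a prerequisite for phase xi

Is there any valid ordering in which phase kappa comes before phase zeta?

There is a dependency chain phase zeta → phase beta → phase kappa, so phase kappa always comes after phase zeta.
Hence phase kappa can never be scheduled before phase zeta.

No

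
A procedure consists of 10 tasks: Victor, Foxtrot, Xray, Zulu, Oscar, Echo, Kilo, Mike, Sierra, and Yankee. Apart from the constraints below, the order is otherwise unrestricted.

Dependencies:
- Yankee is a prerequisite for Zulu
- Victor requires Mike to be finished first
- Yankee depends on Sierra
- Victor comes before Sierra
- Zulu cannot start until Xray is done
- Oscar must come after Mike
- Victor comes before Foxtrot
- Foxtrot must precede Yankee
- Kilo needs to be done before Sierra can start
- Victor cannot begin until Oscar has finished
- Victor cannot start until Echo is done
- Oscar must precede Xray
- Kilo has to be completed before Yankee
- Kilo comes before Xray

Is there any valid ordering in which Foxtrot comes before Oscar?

The constraints give a chain Oscar → Victor → Foxtrot, which forces Oscar before Foxtrot.
Hence Foxtrot can never be scheduled before Oscar.

No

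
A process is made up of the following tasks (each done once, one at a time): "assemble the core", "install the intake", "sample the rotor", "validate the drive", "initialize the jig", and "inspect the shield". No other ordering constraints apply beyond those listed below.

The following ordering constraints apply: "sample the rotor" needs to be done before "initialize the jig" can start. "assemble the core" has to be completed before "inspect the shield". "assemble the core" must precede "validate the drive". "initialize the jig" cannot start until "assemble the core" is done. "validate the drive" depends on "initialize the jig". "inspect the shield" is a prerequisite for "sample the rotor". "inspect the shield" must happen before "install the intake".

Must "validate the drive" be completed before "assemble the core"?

No

There is a chain "assemble the core" → "validate the drive", which puts "assemble the core" before "validate the drive".
So "validate the drive" does not have to come before "assemble the core" — it cannot.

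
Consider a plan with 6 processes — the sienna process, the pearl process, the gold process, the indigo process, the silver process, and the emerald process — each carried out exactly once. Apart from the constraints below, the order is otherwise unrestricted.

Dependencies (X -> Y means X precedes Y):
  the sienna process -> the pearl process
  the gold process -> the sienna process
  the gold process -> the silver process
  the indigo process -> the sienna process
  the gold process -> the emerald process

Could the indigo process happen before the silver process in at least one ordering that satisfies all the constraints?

Yes

Nothing in the constraints forces the silver process before the indigo process — there is no chain from the silver process to the indigo process.
So a valid ordering placing the indigo process earlier than the silver process exists.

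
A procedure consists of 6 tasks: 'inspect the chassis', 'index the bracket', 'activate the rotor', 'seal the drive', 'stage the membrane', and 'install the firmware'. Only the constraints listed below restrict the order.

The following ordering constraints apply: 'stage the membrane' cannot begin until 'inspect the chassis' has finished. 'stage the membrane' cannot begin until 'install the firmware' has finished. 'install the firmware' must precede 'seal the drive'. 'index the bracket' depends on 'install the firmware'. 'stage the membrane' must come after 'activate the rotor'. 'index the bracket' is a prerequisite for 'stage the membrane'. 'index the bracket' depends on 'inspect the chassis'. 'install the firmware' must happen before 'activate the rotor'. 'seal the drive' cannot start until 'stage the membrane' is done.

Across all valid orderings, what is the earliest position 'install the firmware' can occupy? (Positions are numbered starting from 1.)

1

'install the firmware' has no prerequisites at all, so it can go in position 1.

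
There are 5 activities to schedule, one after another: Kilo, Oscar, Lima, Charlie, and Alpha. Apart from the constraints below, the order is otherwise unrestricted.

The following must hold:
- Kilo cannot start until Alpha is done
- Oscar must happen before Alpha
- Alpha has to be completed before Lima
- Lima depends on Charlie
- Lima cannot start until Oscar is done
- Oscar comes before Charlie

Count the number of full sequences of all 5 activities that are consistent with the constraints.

Only Oscar has no prerequisites, so it must go first.
Enumerating by repeatedly choosing an available activity (one whose prerequisites are all placed) gives 5 distinct complete orderings.

5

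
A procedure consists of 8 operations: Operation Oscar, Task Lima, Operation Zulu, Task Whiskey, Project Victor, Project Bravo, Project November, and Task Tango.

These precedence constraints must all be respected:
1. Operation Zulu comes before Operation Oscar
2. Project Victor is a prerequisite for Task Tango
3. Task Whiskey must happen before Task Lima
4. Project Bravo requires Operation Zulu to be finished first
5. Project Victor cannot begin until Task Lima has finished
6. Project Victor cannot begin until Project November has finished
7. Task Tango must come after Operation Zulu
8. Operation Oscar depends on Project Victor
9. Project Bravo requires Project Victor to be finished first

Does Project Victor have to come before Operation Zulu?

No chain of constraints connects Project Victor to Operation Zulu in either direction.
So Project Victor can come before Operation Zulu or after — it is not forced.

No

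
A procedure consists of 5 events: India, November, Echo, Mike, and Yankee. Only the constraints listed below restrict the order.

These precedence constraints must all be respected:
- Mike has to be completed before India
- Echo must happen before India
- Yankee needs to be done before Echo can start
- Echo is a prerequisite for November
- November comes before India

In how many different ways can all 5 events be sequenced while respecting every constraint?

The events with no prerequisites are Mike, Yankee; any of them can be placed first.
Enumerating by repeatedly choosing an available event (one whose prerequisites are all placed) gives 4 distinct complete orderings.

4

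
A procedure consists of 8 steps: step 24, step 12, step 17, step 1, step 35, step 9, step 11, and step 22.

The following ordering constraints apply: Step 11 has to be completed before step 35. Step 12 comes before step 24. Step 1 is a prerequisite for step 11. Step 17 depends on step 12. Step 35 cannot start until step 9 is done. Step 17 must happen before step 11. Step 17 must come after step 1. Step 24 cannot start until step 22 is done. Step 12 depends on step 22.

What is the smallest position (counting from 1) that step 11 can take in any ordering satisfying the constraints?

5

Working backwards through the constraints from step 11, its full set of required predecessors is step 12, step 17, step 1, step 22 — 4 of them.
So at minimum 4 steps come before step 11, putting step 11 no earlier than position 5. That position is achievable by scheduling exactly those predecessors first.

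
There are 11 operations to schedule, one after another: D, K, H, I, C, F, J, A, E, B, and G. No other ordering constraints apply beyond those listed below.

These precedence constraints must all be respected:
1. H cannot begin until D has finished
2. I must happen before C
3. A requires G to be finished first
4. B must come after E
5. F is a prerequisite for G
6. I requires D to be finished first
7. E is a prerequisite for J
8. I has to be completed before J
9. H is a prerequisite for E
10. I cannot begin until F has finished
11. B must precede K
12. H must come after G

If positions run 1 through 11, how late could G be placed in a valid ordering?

5

The operations that are forced after G, directly or by a chain of constraints, are K, H, J, A, E, B. That's 6 operations.
So at least 6 operations follow G, putting G no later than position 5. That position is achievable by scheduling everything else first.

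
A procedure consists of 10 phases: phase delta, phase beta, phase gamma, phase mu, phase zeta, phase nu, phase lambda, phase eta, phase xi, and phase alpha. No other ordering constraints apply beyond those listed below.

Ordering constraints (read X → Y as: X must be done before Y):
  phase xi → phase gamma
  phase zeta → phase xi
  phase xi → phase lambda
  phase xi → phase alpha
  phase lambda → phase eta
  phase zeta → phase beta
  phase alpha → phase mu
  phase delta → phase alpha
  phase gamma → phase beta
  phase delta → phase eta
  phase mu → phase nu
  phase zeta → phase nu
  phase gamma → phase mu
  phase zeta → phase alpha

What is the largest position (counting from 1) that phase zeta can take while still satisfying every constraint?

The phases that are forced after phase zeta, directly or by a chain of constraints, are phase beta, phase gamma, phase mu, phase nu, phase lambda, phase eta, phase xi, phase alpha. That's 8 phases.
So at least 8 phases follow phase zeta, putting phase zeta no later than position 2. That position is achievable by scheduling everything else first.

2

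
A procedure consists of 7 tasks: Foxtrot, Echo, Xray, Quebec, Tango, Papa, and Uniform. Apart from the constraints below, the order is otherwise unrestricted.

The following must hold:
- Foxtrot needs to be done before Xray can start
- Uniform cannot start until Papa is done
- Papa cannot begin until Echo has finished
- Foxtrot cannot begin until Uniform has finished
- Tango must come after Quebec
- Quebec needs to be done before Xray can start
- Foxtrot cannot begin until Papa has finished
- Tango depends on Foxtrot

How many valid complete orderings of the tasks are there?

10

2 tasks have no prerequisites (Echo, Quebec), so any of them could come first.
Systematically extending each partial ordering one task at a time and counting, there are 10 complete orderings.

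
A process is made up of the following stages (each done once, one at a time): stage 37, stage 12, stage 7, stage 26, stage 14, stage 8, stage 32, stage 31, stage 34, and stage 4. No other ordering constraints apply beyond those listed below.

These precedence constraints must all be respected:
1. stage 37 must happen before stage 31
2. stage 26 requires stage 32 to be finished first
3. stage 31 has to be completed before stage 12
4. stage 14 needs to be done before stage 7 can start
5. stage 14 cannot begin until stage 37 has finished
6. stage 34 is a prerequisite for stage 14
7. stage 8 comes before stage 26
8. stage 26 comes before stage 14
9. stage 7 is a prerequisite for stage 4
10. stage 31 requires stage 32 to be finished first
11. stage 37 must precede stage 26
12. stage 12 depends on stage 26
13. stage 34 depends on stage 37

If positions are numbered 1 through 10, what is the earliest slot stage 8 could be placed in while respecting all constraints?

1

Nothing is required before stage 8; it can be the very first stage.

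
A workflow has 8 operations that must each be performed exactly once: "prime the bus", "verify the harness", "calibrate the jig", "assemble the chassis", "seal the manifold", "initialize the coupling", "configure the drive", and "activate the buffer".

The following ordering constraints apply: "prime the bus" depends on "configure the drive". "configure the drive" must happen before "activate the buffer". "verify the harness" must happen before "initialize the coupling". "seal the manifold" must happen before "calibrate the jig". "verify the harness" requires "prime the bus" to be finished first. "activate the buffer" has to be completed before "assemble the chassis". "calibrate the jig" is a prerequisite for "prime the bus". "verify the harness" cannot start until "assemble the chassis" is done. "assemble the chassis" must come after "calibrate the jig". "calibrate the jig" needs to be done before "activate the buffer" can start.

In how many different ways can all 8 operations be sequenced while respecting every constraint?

9

The operations with no prerequisites are "seal the manifold", "configure the drive"; any of them can be placed first.
Enumerating by repeatedly choosing an available operation (one whose prerequisites are all placed) gives 9 distinct complete orderings.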